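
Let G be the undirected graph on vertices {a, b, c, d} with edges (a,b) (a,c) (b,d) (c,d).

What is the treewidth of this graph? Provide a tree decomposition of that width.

Treewidth 2.
One such decomposition:
Bags: B1 = {a, b, c}  B2 = {b, c, d}
Tree: B1–B2

Each bag holds 3 vertices, so the decomposition has width 2, which upper-bounds the treewidth. The edges c–a–b–d–c form a cycle, so G is not a tree and its treewidth is at least 2. Combining the bounds, tw(G) = 2.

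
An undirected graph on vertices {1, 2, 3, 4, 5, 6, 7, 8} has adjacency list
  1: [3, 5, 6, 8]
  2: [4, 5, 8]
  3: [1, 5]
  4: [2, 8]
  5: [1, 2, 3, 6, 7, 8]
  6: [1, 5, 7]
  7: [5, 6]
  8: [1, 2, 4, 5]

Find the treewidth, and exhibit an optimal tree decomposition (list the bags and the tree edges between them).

The largest bag has 3 vertices, giving width 2; this decomposition certifies tw(G) ≤ 2. Conversely, {2, 4, 8} is a clique of size 3, and the vertices of any clique must share a bag in every tree decomposition; so some bag has ≥ 3 vertices and tw(G) ≥ 2. Hence tw(G) = 2 exactly.

Treewidth 2.
One optimal decomposition is:
Bags: B1 = {5, 6, 7}  B2 = {1, 5, 6}  B3 = {1, 3, 5}  B4 = {1, 5, 8}  B5 = {2, 5, 8}  B6 = {2, 4, 8}
Tree: B1–B2, B2–B3, B3–B4, B4–B5, B5–B6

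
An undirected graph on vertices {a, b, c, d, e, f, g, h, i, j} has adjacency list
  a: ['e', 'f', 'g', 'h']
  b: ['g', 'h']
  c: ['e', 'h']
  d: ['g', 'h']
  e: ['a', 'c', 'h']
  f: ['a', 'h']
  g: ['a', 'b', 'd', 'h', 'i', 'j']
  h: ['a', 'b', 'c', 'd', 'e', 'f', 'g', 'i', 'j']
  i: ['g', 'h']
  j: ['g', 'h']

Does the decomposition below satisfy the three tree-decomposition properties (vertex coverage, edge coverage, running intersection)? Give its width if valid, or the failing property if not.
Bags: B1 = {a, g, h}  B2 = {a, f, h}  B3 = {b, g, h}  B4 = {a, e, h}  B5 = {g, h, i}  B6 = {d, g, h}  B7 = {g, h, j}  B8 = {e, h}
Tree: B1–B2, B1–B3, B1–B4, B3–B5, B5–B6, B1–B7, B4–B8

No — vertex c appears in no bag.

A tree decomposition must satisfy three properties: every vertex lies in some bag; for every edge, both endpoints lie together in some bag; and for every vertex, the bags containing it form a connected subtree. Here vertex c appears in no bag, so the decomposition is invalid.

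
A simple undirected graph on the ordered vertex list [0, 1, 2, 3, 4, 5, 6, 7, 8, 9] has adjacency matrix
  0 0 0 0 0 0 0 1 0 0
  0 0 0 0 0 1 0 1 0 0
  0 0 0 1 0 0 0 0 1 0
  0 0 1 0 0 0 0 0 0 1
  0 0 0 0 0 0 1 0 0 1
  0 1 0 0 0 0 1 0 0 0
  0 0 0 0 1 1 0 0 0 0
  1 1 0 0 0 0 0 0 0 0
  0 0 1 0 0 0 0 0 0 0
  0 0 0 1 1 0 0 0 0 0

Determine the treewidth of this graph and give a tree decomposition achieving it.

Every bag has size at most 2, so the width is 2 − 1 = 1 and tw(G) ≤ 1. G has an edge, so its treewidth is at least 1. The upper and lower bounds meet at 1, so that is the treewidth.

Treewidth 1.
Bags: B1 = {0, 7}  B2 = {1, 7}  B3 = {1, 5}  B4 = {5, 6}  B5 = {4, 6}  B6 = {4, 9}  B7 = {3, 9}  B8 = {2, 3}  B9 = {2, 8}
Tree: B1–B2, B2–B3, B3–B4, B4–B5, B5–B6, B6–B7, B7–B8, B8–B9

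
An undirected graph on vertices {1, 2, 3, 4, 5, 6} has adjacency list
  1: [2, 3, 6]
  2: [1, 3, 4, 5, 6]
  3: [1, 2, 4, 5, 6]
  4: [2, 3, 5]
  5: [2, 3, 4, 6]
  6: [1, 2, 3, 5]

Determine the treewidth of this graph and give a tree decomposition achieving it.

Treewidth 3.
One optimal decomposition is:
Bags: B1 = {2, 3, 5, 6}  B2 = {2, 3, 4, 5}  B3 = {1, 2, 3, 6}
Tree: B1–B2, B1–B3

Every bag has size at most 4, so the width is 4 − 1 = 3 and tw(G) ≤ 3. Conversely, {1, 2, 3, 6} is a clique of size 4, and the vertices of any clique must share a bag in every tree decomposition; so some bag has ≥ 4 vertices and tw(G) ≥ 3. Therefore the treewidth is 3.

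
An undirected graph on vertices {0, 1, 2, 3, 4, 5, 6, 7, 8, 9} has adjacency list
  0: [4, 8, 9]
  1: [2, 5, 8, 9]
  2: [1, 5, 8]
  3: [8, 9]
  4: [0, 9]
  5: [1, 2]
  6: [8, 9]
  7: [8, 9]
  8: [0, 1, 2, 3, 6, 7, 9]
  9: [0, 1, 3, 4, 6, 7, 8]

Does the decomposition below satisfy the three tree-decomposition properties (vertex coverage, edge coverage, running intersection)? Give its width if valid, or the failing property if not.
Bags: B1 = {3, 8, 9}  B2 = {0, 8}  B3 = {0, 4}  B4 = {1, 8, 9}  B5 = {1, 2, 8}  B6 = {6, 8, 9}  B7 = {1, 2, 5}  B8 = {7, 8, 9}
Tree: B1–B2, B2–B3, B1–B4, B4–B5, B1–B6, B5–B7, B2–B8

A tree decomposition must satisfy three properties: every vertex lies in some bag; for every edge, both endpoints lie together in some bag; and for every vertex, the bags containing it form a connected subtree. Here edge (9,0) lies in no bag, so the decomposition is invalid.

No — edge (9,0) lies in no bag.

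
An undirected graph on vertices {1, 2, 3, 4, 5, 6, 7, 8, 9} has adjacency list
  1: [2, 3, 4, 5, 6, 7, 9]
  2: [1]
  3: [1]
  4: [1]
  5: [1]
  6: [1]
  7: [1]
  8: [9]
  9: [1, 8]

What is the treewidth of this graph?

1

A width-1 tree decomposition is:
Bags: B1 = {1, 5}  B2 = {1, 9}  B3 = {1, 6}  B4 = {1, 2}  B5 = {1, 3}  B6 = {1, 7}  B7 = {8, 9}  B8 = {1, 4}
Tree: B1–B2, B1–B3, B1–B4, B2–B5, B1–B6, B2–B7, B5–B8
Every bag has size at most 2, so the width is 2 − 1 = 1 and tw(G) ≤ 1. Any graph with an edge has treewidth ≥ 1, and G has the edge 1–5. The upper and lower bounds meet at 1, so that is the treewidth.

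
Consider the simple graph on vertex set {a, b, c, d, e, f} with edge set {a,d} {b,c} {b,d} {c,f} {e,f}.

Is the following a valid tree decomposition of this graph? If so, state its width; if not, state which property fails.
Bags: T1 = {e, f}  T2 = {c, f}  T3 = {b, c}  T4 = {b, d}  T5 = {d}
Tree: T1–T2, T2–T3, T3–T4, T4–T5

No — vertex a appears in no bag.

A tree decomposition must satisfy three properties: every vertex lies in some bag; for every edge, both endpoints lie together in some bag; and for every vertex, the bags containing it form a connected subtree. Here vertex a appears in no bag, so the decomposition is invalid.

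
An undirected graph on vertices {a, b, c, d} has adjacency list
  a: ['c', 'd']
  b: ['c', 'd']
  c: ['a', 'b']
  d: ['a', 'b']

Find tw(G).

A width-2 tree decomposition is:
Bags: B1 = {a, c, d}  B2 = {b, c, d}
Tree: B1–B2
Every bag has size at most 3, so the width is 3 − 1 = 2 and tw(G) ≤ 2. Since c–a–d–b–c is a cycle in G, G is not acyclic. Forests are exactly the graphs of treewidth ≤ 1, so tw(G) ≥ 2. Hence tw(G) = 2 exactly.

2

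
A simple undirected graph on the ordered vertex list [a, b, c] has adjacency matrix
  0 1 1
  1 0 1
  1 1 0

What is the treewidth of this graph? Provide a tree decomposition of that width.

Treewidth 2.
One such decomposition:
Bags: B1 = {a, b, c}
Tree: (single bag)

With just one bag of size 3, the width is 3 − 1 = 2, so tw(G) ≤ 2. Conversely, {a, b, c} is a clique of size 3, and the vertices of any clique must share a bag in every tree decomposition; so some bag has ≥ 3 vertices and tw(G) ≥ 2. The upper and lower bounds meet at 2, so that is the treewidth.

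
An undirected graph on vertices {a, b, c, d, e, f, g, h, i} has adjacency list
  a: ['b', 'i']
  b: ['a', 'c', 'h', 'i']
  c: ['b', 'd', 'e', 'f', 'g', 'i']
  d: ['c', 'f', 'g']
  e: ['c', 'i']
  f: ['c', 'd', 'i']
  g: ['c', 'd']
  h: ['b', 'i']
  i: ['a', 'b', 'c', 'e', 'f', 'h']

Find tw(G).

A width-2 tree decomposition is:
Bags: B1 = {c, f, i}  B2 = {b, c, i}  B3 = {c, d, f}  B4 = {a, b, i}  B5 = {b, h, i}  B6 = {c, d, g}  B7 = {c, e, i}
Tree: B1–B2, B1–B3, B2–B4, B4–B5, B3–B6, B2–B7
Every bag has size at most 3, so the width is 3 − 1 = 2 and tw(G) ≤ 2. For the lower bound, the 3 vertices {c, d, g} are pairwise adjacent, and any tree decomposition puts a clique entirely inside one bag — forcing width ≥ 2. Hence tw(G) = 2 exactly.

2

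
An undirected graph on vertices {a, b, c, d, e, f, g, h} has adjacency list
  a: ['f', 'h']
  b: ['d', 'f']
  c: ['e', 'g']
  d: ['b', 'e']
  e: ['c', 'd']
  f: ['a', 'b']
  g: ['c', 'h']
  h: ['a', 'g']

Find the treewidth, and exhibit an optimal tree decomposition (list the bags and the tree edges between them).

Treewidth 2.
One optimal decomposition is:
Bags: B1 = {b, d, e}  B2 = {b, e, f}  B3 = {a, e, f}  B4 = {a, e, h}  B5 = {e, g, h}  B6 = {c, e, g}
Tree: B1–B2, B2–B3, B3–B4, B4–B5, B5–B6

Every bag has size at most 3, so the width is 3 − 1 = 2 and tw(G) ≤ 2. For the lower bound, G contains the cycle e–d–b–f–a–h–g–c–e, so G is not a forest; only forests have treewidth ≤ 1, hence tw(G) ≥ 2. Hence tw(G) = 2 exactly.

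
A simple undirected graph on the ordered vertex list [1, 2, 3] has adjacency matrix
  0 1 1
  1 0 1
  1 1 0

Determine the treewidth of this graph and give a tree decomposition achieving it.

With just one bag of size 3, the width is 3 − 1 = 2, so tw(G) ≤ 2. Conversely, {1, 2, 3} is a clique of size 3, and the vertices of any clique must share a bag in every tree decomposition; so some bag has ≥ 3 vertices and tw(G) ≥ 2. The upper and lower bounds meet at 2, so that is the treewidth.

Treewidth 2.
One optimal decomposition is:
Bags: B1 = {1, 2, 3}
Tree: (single bag)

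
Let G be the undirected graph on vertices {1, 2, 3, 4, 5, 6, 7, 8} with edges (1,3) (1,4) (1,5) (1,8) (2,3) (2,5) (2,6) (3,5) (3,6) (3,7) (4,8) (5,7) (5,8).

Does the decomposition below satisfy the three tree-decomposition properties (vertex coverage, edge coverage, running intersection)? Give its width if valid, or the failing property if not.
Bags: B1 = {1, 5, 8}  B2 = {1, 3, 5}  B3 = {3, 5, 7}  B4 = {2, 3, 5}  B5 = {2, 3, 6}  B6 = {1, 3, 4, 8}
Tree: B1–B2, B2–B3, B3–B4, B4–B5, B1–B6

No — bags containing vertex 3 are not connected in the tree.

A tree decomposition must satisfy three properties: every vertex lies in some bag; for every edge, both endpoints lie together in some bag; and for every vertex, the bags containing it form a connected subtree. Here bags containing vertex 3 are not connected in the tree, so the decomposition is invalid.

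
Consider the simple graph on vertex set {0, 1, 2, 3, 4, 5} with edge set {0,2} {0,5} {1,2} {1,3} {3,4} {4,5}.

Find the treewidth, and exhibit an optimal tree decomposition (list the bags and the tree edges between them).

Treewidth 2.
Bags: B1 = {0, 1, 2}  B2 = {0, 1, 5}  B3 = {1, 4, 5}  B4 = {1, 3, 4}
Tree: B1–B2, B2–B3, B3–B4

Every bag has size at most 3, so the width is 3 − 1 = 2 and tw(G) ≤ 2. For the lower bound, G contains the cycle 1–2–0–5–4–3–1, so G is not a forest; only forests have treewidth ≤ 1, hence tw(G) ≥ 2. The upper and lower bounds meet at 2, so that is the treewidth.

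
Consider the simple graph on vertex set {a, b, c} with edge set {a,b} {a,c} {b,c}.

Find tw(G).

2

A width-2 tree decomposition is:
Bags: B1 = {a, b, c}
Tree: (single bag)
With just one bag of size 3, the width is 3 − 1 = 2, so tw(G) ≤ 2. On the other hand G contains the 3-clique {a, b, c}. A clique must lie in a single bag of any decomposition, so no decomposition can have width below 2. Combining the bounds, tw(G) = 2.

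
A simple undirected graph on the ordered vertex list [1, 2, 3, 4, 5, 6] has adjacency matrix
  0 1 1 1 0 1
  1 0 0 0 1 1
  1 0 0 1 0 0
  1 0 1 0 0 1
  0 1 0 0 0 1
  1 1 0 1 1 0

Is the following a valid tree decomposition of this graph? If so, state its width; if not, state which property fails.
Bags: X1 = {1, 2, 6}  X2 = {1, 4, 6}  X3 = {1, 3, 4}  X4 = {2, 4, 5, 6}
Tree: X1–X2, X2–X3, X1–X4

No — bags containing vertex 4 are not connected in the tree.

A tree decomposition must satisfy three properties: every vertex lies in some bag; for every edge, both endpoints lie together in some bag; and for every vertex, the bags containing it form a connected subtree. Here bags containing vertex 4 are not connected in the tree, so the decomposition is invalid.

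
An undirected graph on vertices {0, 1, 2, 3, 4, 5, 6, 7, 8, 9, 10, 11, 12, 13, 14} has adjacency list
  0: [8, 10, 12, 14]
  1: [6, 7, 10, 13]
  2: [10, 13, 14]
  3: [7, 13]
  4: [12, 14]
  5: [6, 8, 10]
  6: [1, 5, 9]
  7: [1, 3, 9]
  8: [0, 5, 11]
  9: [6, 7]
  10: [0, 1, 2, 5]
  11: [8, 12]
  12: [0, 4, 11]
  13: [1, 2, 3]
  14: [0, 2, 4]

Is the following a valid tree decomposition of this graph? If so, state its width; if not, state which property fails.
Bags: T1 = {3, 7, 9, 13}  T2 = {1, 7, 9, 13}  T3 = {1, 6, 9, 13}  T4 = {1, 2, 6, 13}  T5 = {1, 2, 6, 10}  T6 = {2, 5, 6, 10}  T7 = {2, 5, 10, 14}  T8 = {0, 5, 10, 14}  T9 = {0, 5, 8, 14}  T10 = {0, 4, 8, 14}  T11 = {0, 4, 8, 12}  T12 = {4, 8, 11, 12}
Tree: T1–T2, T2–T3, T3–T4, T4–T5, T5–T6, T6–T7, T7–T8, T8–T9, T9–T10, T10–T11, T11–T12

Yes; width 3.

Vertex coverage: the bags together contain {0, 1, 2, 3, 4, 5, 6, 7, 8, 9, 10, 11, 12, 13, 14}, the full vertex set. Edge coverage: each edge of G has both endpoints in at least one bag. Running intersection: for every vertex, the bags containing it form a connected subtree. All three properties hold, so this is a valid tree decomposition of width max|bag| − 1 = 3, and hence tw(G) ≤ 3.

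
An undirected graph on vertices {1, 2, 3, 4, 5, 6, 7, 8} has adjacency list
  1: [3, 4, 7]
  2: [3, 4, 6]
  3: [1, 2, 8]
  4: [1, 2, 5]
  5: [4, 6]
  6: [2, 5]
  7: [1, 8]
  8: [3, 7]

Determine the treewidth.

2

A width-2 tree decomposition is:
Bags: B1 = {3, 7, 8}  B2 = {1, 3, 7}  B3 = {1, 2, 3}  B4 = {1, 2, 4}  B5 = {2, 4, 6}  B6 = {4, 5, 6}
Tree: B1–B2, B2–B3, B3–B4, B4–B5, B5–B6
Every bag has size at most 3, so the width is 3 − 1 = 2 and tw(G) ≤ 2. For the lower bound, G contains the cycle 8–7–1–3–8, so G is not a forest; only forests have treewidth ≤ 1, hence tw(G) ≥ 2. Therefore the treewidth is 2.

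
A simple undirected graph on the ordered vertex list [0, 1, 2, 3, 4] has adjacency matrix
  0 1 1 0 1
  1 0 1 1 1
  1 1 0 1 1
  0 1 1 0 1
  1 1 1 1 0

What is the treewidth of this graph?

3

A width-3 tree decomposition is:
Bags: B1 = {0, 1, 2, 4}  B2 = {1, 2, 3, 4}
Tree: B1–B2
Every bag has size at most 4, so the width is 4 − 1 = 3 and tw(G) ≤ 3. For the lower bound, the 4 vertices {0, 1, 2, 4} are pairwise adjacent, and any tree decomposition puts a clique entirely inside one bag — forcing width ≥ 3. The upper and lower bounds meet at 3, so that is the treewidth.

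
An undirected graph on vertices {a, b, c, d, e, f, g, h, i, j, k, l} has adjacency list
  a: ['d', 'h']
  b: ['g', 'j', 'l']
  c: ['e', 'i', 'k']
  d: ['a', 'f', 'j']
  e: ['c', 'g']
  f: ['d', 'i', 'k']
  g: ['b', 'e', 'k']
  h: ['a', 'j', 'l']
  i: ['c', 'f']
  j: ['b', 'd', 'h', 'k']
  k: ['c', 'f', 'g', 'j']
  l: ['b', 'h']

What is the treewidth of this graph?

A width-3 tree decomposition is:
Bags: B1 = {c, e, g, i}  B2 = {c, g, i, k}  B3 = {f, g, i, k}  B4 = {b, f, g, k}  B5 = {b, f, j, k}  B6 = {b, d, f, j}  B7 = {b, d, j, l}  B8 = {d, h, j, l}  B9 = {a, d, h, l}
Tree: B1–B2, B2–B3, B3–B4, B4–B5, B5–B6, B6–B7, B7–B8, B8–B9
Each bag holds 4 vertices, so the decomposition has width 3, which upper-bounds the treewidth. For the lower bound: the 4 vertex sets {c,e,i}, {g}, {k}, {b,d,f,j} are disjoint, each induces a connected subgraph, and every pair is joined by at least one edge of G. Contracting each set to a single vertex therefore yields K_{4} as a minor, and since treewidth is minor-monotone, tw(G) ≥ tw(K_{4}) = 3. Hence tw(G) = 3 exactly.

3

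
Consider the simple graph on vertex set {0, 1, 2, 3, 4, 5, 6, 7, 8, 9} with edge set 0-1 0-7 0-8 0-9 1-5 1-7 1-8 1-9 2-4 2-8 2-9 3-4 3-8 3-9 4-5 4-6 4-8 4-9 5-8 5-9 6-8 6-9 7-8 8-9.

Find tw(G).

3

A width-3 tree decomposition is:
Bags: B1 = {4, 5, 8, 9}  B2 = {1, 5, 8, 9}  B3 = {4, 6, 8, 9}  B4 = {3, 4, 8, 9}  B5 = {0, 1, 8, 9}  B6 = {2, 4, 8, 9}  B7 = {0, 1, 7, 8}
Tree: B1–B2, B1–B3, B3–B4, B2–B5, B4–B6, B5–B7
Every bag has size at most 4, so the width is 4 − 1 = 3 and tw(G) ≤ 3. Conversely, {0, 1, 8, 9} is a clique of size 4, and the vertices of any clique must share a bag in every tree decomposition; so some bag has ≥ 4 vertices and tw(G) ≥ 3. Hence tw(G) = 3 exactly.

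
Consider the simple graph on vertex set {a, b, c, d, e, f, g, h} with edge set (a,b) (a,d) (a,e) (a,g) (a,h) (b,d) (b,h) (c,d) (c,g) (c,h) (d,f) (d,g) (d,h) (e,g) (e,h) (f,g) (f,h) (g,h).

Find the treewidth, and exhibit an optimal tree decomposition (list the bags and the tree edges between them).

Treewidth 3.
One optimal decomposition is:
Bags: B1 = {a, e, g, h}  B2 = {a, d, g, h}  B3 = {a, b, d, h}  B4 = {d, f, g, h}  B5 = {c, d, g, h}
Tree: B1–B2, B2–B3, B2–B4, B4–B5

The largest bag has 4 vertices, giving width 3; this decomposition certifies tw(G) ≤ 3. On the other hand G contains the 4-clique {d, f, g, h}. A clique must lie in a single bag of any decomposition, so no decomposition can have width below 3. Therefore the treewidth is 3.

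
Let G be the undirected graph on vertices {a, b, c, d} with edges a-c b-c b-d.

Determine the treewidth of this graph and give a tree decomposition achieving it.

Treewidth 1.
One such decomposition:
Bags: B1 = {a, c}  B2 = {b, c}  B3 = {b, d}
Tree: B1–B2, B2–B3

Every bag has size at most 2, so the width is 2 − 1 = 1 and tw(G) ≤ 1. Since G has at least one edge (e.g. a–c), it is not an edgeless graph, so tw(G) ≥ 1. The upper and lower bounds meet at 1, so that is the treewidth.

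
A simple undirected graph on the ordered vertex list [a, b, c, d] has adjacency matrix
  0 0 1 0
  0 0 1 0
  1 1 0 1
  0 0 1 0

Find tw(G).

A width-1 tree decomposition is:
Bags: B1 = {c, d}  B2 = {b, c}  B3 = {a, c}
Tree: B1–B2, B2–B3
The largest bag has 2 vertices, giving width 1; this decomposition certifies tw(G) ≤ 1. G has an edge, so its treewidth is at least 1. The upper and lower bounds meet at 1, so that is the treewidth.

1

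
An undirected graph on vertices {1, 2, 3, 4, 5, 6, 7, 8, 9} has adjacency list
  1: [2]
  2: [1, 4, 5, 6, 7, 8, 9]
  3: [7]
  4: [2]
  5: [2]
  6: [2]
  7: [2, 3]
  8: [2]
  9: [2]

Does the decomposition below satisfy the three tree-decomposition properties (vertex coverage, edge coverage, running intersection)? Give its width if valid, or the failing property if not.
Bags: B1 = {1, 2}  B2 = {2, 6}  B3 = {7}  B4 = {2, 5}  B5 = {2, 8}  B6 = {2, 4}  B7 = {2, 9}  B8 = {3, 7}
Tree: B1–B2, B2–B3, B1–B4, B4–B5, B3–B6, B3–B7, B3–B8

A tree decomposition must satisfy three properties: every vertex lies in some bag; for every edge, both endpoints lie together in some bag; and for every vertex, the bags containing it form a connected subtree. Here edge (2,7) lies in no bag, so the decomposition is invalid.

No — edge (2,7) lies in no bag.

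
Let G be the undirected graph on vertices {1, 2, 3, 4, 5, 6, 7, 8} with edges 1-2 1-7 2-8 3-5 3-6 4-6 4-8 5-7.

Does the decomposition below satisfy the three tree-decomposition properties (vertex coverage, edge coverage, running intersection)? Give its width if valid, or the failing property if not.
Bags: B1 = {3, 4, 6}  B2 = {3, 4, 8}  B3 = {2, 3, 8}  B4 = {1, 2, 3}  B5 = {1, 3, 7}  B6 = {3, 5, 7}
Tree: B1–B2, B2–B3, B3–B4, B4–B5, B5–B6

Vertex coverage: the bags together contain {1, 2, 3, 4, 5, 6, 7, 8}, the full vertex set. Edge coverage: each edge of G has both endpoints in at least one bag. Running intersection: for every vertex, the bags containing it form a connected subtree. All three properties hold, so this is a valid tree decomposition of width max|bag| − 1 = 2, and hence tw(G) ≤ 2.

Yes; width 2.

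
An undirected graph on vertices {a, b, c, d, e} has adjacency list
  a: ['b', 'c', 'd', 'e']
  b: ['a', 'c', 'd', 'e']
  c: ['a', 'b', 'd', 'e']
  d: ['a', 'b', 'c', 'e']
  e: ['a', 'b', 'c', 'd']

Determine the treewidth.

4

A width-4 tree decomposition is:
Bags: B1 = {a, b, c, d, e}
Tree: (single bag)
A single bag containing all 5 vertices is trivially a valid decomposition of width 4. On the other hand G contains the 5-clique {a, b, c, d, e}. A clique must lie in a single bag of any decomposition, so no decomposition can have width below 4. Hence tw(G) = 4 exactly.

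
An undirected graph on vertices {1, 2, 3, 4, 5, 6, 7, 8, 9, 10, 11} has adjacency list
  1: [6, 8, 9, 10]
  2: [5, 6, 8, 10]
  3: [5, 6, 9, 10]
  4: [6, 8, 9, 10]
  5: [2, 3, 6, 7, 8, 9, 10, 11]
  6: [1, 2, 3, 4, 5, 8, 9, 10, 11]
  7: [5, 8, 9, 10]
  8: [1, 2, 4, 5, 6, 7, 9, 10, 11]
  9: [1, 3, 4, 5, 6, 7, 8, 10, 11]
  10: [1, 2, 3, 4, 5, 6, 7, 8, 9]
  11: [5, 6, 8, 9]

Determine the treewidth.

A width-4 tree decomposition is:
Bags: B1 = {4, 6, 8, 9, 10}  B2 = {5, 6, 8, 9, 10}  B3 = {5, 7, 8, 9, 10}  B4 = {1, 6, 8, 9, 10}  B5 = {5, 6, 8, 9, 11}  B6 = {3, 5, 6, 9, 10}  B7 = {2, 5, 6, 8, 10}
Tree: B1–B2, B2–B3, B2–B4, B2–B5, B2–B6, B2–B7
Each bag holds 5 vertices, so the decomposition has width 4, which upper-bounds the treewidth. For the lower bound, the 5 vertices {1, 6, 8, 9, 10} are pairwise adjacent, and any tree decomposition puts a clique entirely inside one bag — forcing width ≥ 4. Hence tw(G) = 4 exactly.

4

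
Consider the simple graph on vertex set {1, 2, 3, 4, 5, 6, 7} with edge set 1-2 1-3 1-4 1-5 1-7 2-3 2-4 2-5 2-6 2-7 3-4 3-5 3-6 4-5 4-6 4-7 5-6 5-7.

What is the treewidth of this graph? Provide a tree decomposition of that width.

Treewidth 4.
One optimal decomposition is:
Bags: B1 = {2, 3, 4, 5, 6}  B2 = {1, 2, 3, 4, 5}  B3 = {1, 2, 4, 5, 7}
Tree: B1–B2, B2–B3

The largest bag has 5 vertices, giving width 4; this decomposition certifies tw(G) ≤ 4. Conversely, {1, 2, 3, 4, 5} is a clique of size 5, and the vertices of any clique must share a bag in every tree decomposition; so some bag has ≥ 5 vertices and tw(G) ≥ 4. Combining the bounds, tw(G) = 4.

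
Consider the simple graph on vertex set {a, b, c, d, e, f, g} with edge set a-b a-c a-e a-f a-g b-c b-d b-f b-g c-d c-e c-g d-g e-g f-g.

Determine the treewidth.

3

A width-3 tree decomposition is:
Bags: B1 = {a, b, c, g}  B2 = {a, c, e, g}  B3 = {a, b, f, g}  B4 = {b, c, d, g}
Tree: B1–B2, B1–B3, B1–B4
Every bag has size at most 4, so the width is 4 − 1 = 3 and tw(G) ≤ 3. Conversely, {a, c, e, g} is a clique of size 4, and the vertices of any clique must share a bag in every tree decomposition; so some bag has ≥ 4 vertices and tw(G) ≥ 3. Combining the bounds, tw(G) = 3.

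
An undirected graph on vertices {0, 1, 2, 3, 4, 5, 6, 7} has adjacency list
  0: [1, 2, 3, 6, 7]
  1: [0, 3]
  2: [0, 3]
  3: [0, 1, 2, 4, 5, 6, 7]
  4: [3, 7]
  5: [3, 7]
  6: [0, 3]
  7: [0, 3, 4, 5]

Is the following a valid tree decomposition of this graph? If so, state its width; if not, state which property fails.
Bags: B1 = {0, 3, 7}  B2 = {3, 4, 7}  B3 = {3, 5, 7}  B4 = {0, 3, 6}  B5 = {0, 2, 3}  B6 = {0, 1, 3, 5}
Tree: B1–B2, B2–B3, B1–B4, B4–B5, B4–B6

No — bags containing vertex 5 are not connected in the tree.

A tree decomposition must satisfy three properties: every vertex lies in some bag; for every edge, both endpoints lie together in some bag; and for every vertex, the bags containing it form a connected subtree. Here bags containing vertex 5 are not connected in the tree, so the decomposition is invalid.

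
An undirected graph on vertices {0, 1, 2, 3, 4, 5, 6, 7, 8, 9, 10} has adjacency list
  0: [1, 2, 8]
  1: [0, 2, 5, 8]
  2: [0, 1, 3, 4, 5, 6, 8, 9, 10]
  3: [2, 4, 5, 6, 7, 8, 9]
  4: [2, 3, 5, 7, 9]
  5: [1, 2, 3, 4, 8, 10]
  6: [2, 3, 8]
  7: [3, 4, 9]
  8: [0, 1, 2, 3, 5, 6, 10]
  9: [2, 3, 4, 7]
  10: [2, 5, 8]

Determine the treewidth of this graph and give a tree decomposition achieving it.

Treewidth 3.
One such decomposition:
Bags: B1 = {2, 5, 8, 10}  B2 = {2, 3, 5, 8}  B3 = {1, 2, 5, 8}  B4 = {2, 3, 6, 8}  B5 = {2, 3, 4, 5}  B6 = {2, 3, 4, 9}  B7 = {3, 4, 7, 9}  B8 = {0, 1, 2, 8}
Tree: B1–B2, B2–B3, B2–B4, B2–B5, B5–B6, B6–B7, B3–B8

Each bag holds 4 vertices, so the decomposition has width 3, which upper-bounds the treewidth. Conversely, {0, 1, 2, 8} is a clique of size 4, and the vertices of any clique must share a bag in every tree decomposition; so some bag has ≥ 4 vertices and tw(G) ≥ 3. Hence tw(G) = 3 exactly.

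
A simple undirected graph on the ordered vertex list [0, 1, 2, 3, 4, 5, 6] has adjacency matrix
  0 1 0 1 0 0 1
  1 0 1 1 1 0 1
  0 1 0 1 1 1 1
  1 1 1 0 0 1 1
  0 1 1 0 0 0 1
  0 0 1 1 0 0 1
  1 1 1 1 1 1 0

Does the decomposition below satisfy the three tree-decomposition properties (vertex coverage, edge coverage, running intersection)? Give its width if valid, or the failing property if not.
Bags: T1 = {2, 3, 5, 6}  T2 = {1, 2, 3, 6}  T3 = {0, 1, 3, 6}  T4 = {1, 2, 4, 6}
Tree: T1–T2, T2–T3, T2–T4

Checking the three conditions: (i) the bags cover all of {0, 1, 2, 3, 4, 5, 6}; (ii) for each edge, some bag contains both endpoints; (iii) the bags containing any fixed vertex form a subtree. All hold, so the decomposition is valid with width 4 − 1 = 3.

Yes; width 3.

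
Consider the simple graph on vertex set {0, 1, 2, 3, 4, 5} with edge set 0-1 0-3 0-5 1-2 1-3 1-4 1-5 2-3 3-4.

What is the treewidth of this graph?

2

A width-2 tree decomposition is:
Bags: B1 = {1, 2, 3}  B2 = {1, 3, 4}  B3 = {0, 1, 3}  B4 = {0, 1, 5}
Tree: B1–B2, B2–B3, B3–B4
Each bag holds 3 vertices, so the decomposition has width 2, which upper-bounds the treewidth. On the other hand G contains the 3-clique {0, 1, 3}. A clique must lie in a single bag of any decomposition, so no decomposition can have width below 2. Combining the bounds, tw(G) = 2.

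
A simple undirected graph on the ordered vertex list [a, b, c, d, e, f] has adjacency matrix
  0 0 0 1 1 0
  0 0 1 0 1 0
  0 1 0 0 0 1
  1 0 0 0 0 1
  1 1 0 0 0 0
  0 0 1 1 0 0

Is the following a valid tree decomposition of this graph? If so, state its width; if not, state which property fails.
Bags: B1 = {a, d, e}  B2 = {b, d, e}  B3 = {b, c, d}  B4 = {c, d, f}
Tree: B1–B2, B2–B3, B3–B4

Vertex coverage: the bags together contain {a, b, c, d, e, f}, the full vertex set. Edge coverage: each edge of G has both endpoints in at least one bag. Running intersection: for every vertex, the bags containing it form a connected subtree. All three properties hold, so this is a valid tree decomposition of width max|bag| − 1 = 2, and hence tw(G) ≤ 2.

Yes; width 2.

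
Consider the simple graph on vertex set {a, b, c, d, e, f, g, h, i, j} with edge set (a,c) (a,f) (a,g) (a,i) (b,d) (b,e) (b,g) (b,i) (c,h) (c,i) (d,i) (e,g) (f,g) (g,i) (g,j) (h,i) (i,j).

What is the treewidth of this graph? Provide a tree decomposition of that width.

Treewidth 2.
Bags: B1 = {a, g, i}  B2 = {b, g, i}  B3 = {g, i, j}  B4 = {a, f, g}  B5 = {b, d, i}  B6 = {b, e, g}  B7 = {a, c, i}  B8 = {c, h, i}
Tree: B1–B2, B1–B3, B1–B4, B2–B5, B2–B6, B1–B7, B7–B8

Each bag holds 3 vertices, so the decomposition has width 2, which upper-bounds the treewidth. For the lower bound, the 3 vertices {b, e, g} are pairwise adjacent, and any tree decomposition puts a clique entirely inside one bag — forcing width ≥ 2. The upper and lower bounds meet at 2, so that is the treewidth.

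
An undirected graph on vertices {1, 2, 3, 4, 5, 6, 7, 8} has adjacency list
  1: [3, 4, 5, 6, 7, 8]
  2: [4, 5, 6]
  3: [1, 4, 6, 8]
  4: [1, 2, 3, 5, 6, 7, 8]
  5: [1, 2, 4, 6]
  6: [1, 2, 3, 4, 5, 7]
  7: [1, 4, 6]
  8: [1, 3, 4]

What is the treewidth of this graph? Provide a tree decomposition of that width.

The largest bag has 4 vertices, giving width 3; this decomposition certifies tw(G) ≤ 3. Conversely, {1, 3, 4, 8} is a clique of size 4, and the vertices of any clique must share a bag in every tree decomposition; so some bag has ≥ 4 vertices and tw(G) ≥ 3. Hence tw(G) = 3 exactly.

Treewidth 3.
Bags: B1 = {1, 3, 4, 6}  B2 = {1, 4, 5, 6}  B3 = {1, 3, 4, 8}  B4 = {1, 4, 6, 7}  B5 = {2, 4, 5, 6}
Tree: B1–B2, B1–B3, B1–B4, B2–B5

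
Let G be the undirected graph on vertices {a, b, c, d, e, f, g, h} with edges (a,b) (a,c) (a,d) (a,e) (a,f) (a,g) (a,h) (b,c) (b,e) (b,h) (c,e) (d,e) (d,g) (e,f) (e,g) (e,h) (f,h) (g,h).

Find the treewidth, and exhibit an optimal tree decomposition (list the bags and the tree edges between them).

Every bag has size at most 4, so the width is 4 − 1 = 3 and tw(G) ≤ 3. For the lower bound, the 4 vertices {a, d, e, g} are pairwise adjacent, and any tree decomposition puts a clique entirely inside one bag — forcing width ≥ 3. Hence tw(G) = 3 exactly.

Treewidth 3.
Bags: B1 = {a, e, f, h}  B2 = {a, e, g, h}  B3 = {a, b, e, h}  B4 = {a, d, e, g}  B5 = {a, b, c, e}
Tree: B1–B2, B2–B3, B2–B4, B3–B5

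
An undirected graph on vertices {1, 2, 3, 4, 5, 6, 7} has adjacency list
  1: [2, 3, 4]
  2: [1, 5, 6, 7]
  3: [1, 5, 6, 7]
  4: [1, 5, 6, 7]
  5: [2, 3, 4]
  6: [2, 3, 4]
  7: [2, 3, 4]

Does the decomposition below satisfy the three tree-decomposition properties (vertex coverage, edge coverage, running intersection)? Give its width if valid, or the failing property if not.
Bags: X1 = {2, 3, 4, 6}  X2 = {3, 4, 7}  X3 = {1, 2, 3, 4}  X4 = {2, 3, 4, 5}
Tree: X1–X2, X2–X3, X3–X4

A tree decomposition must satisfy three properties: every vertex lies in some bag; for every edge, both endpoints lie together in some bag; and for every vertex, the bags containing it form a connected subtree. Here edge (2,7) lies in no bag, so the decomposition is invalid.

No — edge (2,7) lies in no bag.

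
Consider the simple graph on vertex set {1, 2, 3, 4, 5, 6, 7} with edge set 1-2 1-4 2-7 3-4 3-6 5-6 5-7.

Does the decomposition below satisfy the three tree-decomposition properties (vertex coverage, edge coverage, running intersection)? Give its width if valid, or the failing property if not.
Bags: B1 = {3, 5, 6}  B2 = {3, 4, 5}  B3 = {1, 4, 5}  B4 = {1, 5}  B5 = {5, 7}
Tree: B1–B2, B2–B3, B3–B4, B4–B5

A tree decomposition must satisfy three properties: every vertex lies in some bag; for every edge, both endpoints lie together in some bag; and for every vertex, the bags containing it form a connected subtree. Here vertex 2 appears in no bag, so the decomposition is invalid.

No — vertex 2 appears in no bag.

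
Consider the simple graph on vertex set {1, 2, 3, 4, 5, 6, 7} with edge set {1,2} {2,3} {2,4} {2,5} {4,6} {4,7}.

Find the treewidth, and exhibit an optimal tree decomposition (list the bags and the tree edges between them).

Every bag has size at most 2, so the width is 2 − 1 = 1 and tw(G) ≤ 1. G has an edge, so its treewidth is at least 1. The upper and lower bounds meet at 1, so that is the treewidth.

Treewidth 1.
One optimal decomposition is:
Bags: B1 = {2, 5}  B2 = {2, 4}  B3 = {2, 3}  B4 = {4, 6}  B5 = {4, 7}  B6 = {1, 2}
Tree: B1–B2, B2–B3, B2–B4, B4–B5, B3–B6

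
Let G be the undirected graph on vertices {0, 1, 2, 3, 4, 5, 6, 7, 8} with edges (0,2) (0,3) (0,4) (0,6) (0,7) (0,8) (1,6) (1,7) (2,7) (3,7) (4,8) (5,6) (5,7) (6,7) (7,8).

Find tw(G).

2

A width-2 tree decomposition is:
Bags: B1 = {0, 4, 8}  B2 = {0, 7, 8}  B3 = {0, 6, 7}  B4 = {0, 2, 7}  B5 = {0, 3, 7}  B6 = {5, 6, 7}  B7 = {1, 6, 7}
Tree: B1–B2, B2–B3, B3–B4, B4–B5, B3–B6, B6–B7
The largest bag has 3 vertices, giving width 2; this decomposition certifies tw(G) ≤ 2. For the lower bound, the 3 vertices {0, 4, 8} are pairwise adjacent, and any tree decomposition puts a clique entirely inside one bag — forcing width ≥ 2. The upper and lower bounds meet at 2, so that is the treewidth.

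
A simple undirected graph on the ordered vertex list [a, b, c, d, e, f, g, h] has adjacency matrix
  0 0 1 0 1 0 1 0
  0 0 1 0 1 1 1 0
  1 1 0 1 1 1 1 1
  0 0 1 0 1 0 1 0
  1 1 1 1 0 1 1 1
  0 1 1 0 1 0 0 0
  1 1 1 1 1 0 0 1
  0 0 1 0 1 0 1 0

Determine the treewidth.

3

A width-3 tree decomposition is:
Bags: B1 = {c, e, g, h}  B2 = {c, d, e, g}  B3 = {a, c, e, g}  B4 = {b, c, e, g}  B5 = {b, c, e, f}
Tree: B1–B2, B1–B3, B2–B4, B4–B5
The largest bag has 4 vertices, giving width 3; this decomposition certifies tw(G) ≤ 3. On the other hand G contains the 4-clique {c, d, e, g}. A clique must lie in a single bag of any decomposition, so no decomposition can have width below 3. Combining the bounds, tw(G) = 3.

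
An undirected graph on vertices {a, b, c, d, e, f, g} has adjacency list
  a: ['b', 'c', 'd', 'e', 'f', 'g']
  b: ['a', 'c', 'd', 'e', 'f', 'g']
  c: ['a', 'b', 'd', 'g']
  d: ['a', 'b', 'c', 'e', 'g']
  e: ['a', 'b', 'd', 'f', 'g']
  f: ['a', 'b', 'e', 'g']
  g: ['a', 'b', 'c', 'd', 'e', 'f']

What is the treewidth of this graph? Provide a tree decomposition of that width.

Treewidth 4.
One such decomposition:
Bags: B1 = {a, b, d, e, g}  B2 = {a, b, e, f, g}  B3 = {a, b, c, d, g}
Tree: B1–B2, B1–B3

Each bag holds 5 vertices, so the decomposition has width 4, which upper-bounds the treewidth. For the lower bound, the 5 vertices {a, b, d, e, g} are pairwise adjacent, and any tree decomposition puts a clique entirely inside one bag — forcing width ≥ 4. The upper and lower bounds meet at 4, so that is the treewidth.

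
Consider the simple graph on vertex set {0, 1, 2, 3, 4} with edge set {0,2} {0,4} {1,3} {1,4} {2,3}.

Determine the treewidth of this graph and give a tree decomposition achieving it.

Treewidth 2.
Bags: B1 = {1, 3, 4}  B2 = {2, 3, 4}  B3 = {0, 2, 4}
Tree: B1–B2, B2–B3

The largest bag has 3 vertices, giving width 2; this decomposition certifies tw(G) ≤ 2. Since 4–1–3–2–0–4 is a cycle in G, G is not acyclic. Forests are exactly the graphs of treewidth ≤ 1, so tw(G) ≥ 2. Hence tw(G) = 2 exactly.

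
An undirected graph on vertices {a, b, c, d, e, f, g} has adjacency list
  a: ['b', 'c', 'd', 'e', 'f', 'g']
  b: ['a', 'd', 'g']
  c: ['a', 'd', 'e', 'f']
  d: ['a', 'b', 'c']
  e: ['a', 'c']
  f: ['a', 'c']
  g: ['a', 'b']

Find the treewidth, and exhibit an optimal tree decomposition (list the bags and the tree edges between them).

The largest bag has 3 vertices, giving width 2; this decomposition certifies tw(G) ≤ 2. On the other hand G contains the 3-clique {a, b, g}. A clique must lie in a single bag of any decomposition, so no decomposition can have width below 2. Combining the bounds, tw(G) = 2.

Treewidth 2.
One such decomposition:
Bags: B1 = {a, c, e}  B2 = {a, c, d}  B3 = {a, b, d}  B4 = {a, c, f}  B5 = {a, b, g}
Tree: B1–B2, B2–B3, B1–B4, B3–B5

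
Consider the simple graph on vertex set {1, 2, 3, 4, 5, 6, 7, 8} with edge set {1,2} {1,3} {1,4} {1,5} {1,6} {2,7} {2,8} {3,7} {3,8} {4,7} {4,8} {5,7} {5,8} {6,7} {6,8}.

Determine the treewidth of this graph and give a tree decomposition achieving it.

Every bag has size at most 4, so the width is 4 − 1 = 3 and tw(G) ≤ 3. For the lower bound: the 4 vertex sets {1,6}, {4,7}, {8}, {5} are disjoint, each induces a connected subgraph, and every pair is joined by at least one edge of G. Contracting each set to a single vertex therefore yields K_{4} as a minor, and since treewidth is minor-monotone, tw(G) ≥ tw(K_{4}) = 3. The upper and lower bounds meet at 3, so that is the treewidth.

Treewidth 3.
Bags: B1 = {1, 6, 7, 8}  B2 = {1, 4, 7, 8}  B3 = {1, 5, 7, 8}  B4 = {1, 3, 7, 8}  B5 = {1, 2, 7, 8}
Tree: B1–B2, B2–B3, B3–B4, B4–B5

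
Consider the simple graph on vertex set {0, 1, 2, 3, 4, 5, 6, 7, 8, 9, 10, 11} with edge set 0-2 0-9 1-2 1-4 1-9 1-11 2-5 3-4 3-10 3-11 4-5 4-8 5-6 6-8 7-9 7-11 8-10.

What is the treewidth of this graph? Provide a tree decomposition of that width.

Every bag has size at most 4, so the width is 4 − 1 = 3 and tw(G) ≤ 3. For the lower bound: the 4 vertex sets {0,7,9}, {11}, {1}, {2,3,4,5} are disjoint, each induces a connected subgraph, and every pair is joined by at least one edge of G. Contracting each set to a single vertex therefore yields K_{4} as a minor, and since treewidth is minor-monotone, tw(G) ≥ tw(K_{4}) = 3. Hence tw(G) = 3 exactly.

Treewidth 3.
One optimal decomposition is:
Bags: B1 = {0, 7, 9, 11}  B2 = {0, 1, 9, 11}  B3 = {0, 1, 2, 11}  B4 = {1, 2, 3, 11}  B5 = {1, 2, 3, 4}  B6 = {2, 3, 4, 5}  B7 = {3, 4, 5, 10}  B8 = {4, 5, 8, 10}  B9 = {5, 6, 8, 10}
Tree: B1–B2, B2–B3, B3–B4, B4–B5, B5–B6, B6–B7, B7–B8, B8–B9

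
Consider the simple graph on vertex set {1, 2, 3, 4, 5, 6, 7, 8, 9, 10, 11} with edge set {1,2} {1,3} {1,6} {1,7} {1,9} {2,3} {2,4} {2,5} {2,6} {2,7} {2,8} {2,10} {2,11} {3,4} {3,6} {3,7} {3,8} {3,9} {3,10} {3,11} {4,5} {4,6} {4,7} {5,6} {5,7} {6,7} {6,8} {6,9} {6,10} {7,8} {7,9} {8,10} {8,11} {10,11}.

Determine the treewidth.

4

A width-4 tree decomposition is:
Bags: B1 = {1, 3, 6, 7, 9}  B2 = {1, 2, 3, 6, 7}  B3 = {2, 3, 6, 7, 8}  B4 = {2, 3, 4, 6, 7}  B5 = {2, 4, 5, 6, 7}  B6 = {2, 3, 6, 8, 10}  B7 = {2, 3, 8, 10, 11}
Tree: B1–B2, B2–B3, B2–B4, B4–B5, B3–B6, B6–B7
The largest bag has 5 vertices, giving width 4; this decomposition certifies tw(G) ≤ 4. For the lower bound, the 5 vertices {1, 3, 6, 7, 9} are pairwise adjacent, and any tree decomposition puts a clique entirely inside one bag — forcing width ≥ 4. Therefore the treewidth is 4.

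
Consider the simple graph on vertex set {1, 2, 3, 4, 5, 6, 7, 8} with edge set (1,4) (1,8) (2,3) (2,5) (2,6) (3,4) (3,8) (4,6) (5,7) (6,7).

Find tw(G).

A width-2 tree decomposition is:
Bags: B1 = {2, 5, 7}  B2 = {2, 6, 7}  B3 = {2, 3, 6}  B4 = {3, 4, 6}  B5 = {3, 4, 8}  B6 = {1, 4, 8}
Tree: B1–B2, B2–B3, B3–B4, B4–B5, B5–B6
Each bag holds 3 vertices, so the decomposition has width 2, which upper-bounds the treewidth. Since 5–7–6–2–5 is a cycle in G, G is not acyclic. Forests are exactly the graphs of treewidth ≤ 1, so tw(G) ≥ 2. The upper and lower bounds meet at 2, so that is the treewidth.

2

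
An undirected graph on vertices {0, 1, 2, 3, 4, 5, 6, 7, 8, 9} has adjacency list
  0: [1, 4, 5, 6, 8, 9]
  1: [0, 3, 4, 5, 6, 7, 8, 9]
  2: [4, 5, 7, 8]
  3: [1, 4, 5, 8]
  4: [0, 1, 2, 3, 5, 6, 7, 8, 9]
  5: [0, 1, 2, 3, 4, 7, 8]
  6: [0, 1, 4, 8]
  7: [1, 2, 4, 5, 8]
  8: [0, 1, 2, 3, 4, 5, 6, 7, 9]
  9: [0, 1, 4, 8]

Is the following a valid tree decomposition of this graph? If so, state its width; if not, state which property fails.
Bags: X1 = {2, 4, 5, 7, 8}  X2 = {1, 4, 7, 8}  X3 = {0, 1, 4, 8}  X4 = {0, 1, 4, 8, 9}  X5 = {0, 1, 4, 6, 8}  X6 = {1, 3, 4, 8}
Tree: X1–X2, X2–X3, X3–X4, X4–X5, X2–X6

A tree decomposition must satisfy three properties: every vertex lies in some bag; for every edge, both endpoints lie together in some bag; and for every vertex, the bags containing it form a connected subtree. Here edge (5,1) lies in no bag, so the decomposition is invalid.

No — edge (5,1) lies in no bag.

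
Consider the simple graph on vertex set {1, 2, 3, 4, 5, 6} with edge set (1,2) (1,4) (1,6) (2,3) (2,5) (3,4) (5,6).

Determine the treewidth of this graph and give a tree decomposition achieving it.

Treewidth 2.
Bags: B1 = {2, 3, 4}  B2 = {1, 2, 4}  B3 = {1, 2, 5}  B4 = {1, 5, 6}
Tree: B1–B2, B2–B3, B3–B4

The largest bag has 3 vertices, giving width 2; this decomposition certifies tw(G) ≤ 2. For the lower bound, G contains the cycle 3–4–1–2–3, so G is not a forest; only forests have treewidth ≤ 1, hence tw(G) ≥ 2. Hence tw(G) = 2 exactly.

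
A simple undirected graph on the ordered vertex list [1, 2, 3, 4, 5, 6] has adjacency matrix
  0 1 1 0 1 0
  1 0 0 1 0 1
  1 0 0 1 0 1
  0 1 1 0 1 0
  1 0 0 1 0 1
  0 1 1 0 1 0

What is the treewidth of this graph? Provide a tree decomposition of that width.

Each bag holds 4 vertices, so the decomposition has width 3, which upper-bounds the treewidth. For the lower bound: the 4 vertex sets {2,4}, {1,5}, {6}, {3} are disjoint, each induces a connected subgraph, and every pair is joined by at least one edge of G. Contracting each set to a single vertex therefore yields K_{4} as a minor, and since treewidth is minor-monotone, tw(G) ≥ tw(K_{4}) = 3. The upper and lower bounds meet at 3, so that is the treewidth.

Treewidth 3.
One such decomposition:
Bags: B1 = {1, 2, 4, 6}  B2 = {1, 4, 5, 6}  B3 = {1, 3, 4, 6}
Tree: B1–B2, B2–B3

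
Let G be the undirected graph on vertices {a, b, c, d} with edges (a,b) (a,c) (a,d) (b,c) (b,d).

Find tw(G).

2

A width-2 tree decomposition is:
Bags: B1 = {a, b, d}  B2 = {a, b, c}
Tree: B1–B2
Each bag holds 3 vertices, so the decomposition has width 2, which upper-bounds the treewidth. For the lower bound, the 3 vertices {a, b, d} are pairwise adjacent, and any tree decomposition puts a clique entirely inside one bag — forcing width ≥ 2. Hence tw(G) = 2 exactly.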